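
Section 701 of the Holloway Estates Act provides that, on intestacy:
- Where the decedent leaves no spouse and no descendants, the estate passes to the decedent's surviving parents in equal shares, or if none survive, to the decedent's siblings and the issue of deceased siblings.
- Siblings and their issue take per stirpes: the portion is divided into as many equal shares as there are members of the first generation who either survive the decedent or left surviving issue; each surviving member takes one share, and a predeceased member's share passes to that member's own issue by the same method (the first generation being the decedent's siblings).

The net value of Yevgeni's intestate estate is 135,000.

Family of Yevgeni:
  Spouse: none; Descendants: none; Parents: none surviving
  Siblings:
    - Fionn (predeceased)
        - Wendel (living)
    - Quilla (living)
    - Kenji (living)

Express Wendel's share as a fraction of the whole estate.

Wendel receives 1/3 of the estate.

The entire 135,000 passes to the siblings and their issue.
That amount (135,000) is divided into 3 shares of 45,000: Quilla and Kenji each take 45,000; Fionn's 45,000 share passes to Fionn's issue.
Fionn's share (45,000) passes entirely to Wendel.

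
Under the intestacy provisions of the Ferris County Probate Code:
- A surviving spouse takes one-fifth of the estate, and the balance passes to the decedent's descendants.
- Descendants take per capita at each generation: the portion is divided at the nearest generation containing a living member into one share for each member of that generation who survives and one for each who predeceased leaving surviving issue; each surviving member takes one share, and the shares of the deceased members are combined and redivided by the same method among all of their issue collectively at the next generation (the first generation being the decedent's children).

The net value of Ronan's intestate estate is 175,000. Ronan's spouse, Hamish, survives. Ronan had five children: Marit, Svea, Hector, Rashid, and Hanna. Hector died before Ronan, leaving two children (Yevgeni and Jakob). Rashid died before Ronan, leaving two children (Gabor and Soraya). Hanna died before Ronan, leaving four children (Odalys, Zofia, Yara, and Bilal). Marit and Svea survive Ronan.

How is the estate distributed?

Hamish takes one-fifth of 175,000 = 35,000. The remaining 140,000 passes to the descendants.
The descendants' portion (140,000) is divided at the children's generation into 5 shares of 28,000. Marit and Svea each take 28,000. The 3 shares of the deceased (Hector, Rashid, and Hanna) are combined into a pool of 84,000.
That pool (84,000) is divided at the grandchildren's generation equally among Yevgeni, Jakob, Gabor, Soraya, Odalys, Zofia, Yara, and Bilal: 10,500 each.

Hamish: 35,000; Marit: 28,000; Svea: 28,000; Yevgeni: 10,500; Jakob: 10,500; Gabor: 10,500; Soraya: 10,500; Odalys: 10,500; Zofia: 10,500; Yara: 10,500; Bilal: 10,500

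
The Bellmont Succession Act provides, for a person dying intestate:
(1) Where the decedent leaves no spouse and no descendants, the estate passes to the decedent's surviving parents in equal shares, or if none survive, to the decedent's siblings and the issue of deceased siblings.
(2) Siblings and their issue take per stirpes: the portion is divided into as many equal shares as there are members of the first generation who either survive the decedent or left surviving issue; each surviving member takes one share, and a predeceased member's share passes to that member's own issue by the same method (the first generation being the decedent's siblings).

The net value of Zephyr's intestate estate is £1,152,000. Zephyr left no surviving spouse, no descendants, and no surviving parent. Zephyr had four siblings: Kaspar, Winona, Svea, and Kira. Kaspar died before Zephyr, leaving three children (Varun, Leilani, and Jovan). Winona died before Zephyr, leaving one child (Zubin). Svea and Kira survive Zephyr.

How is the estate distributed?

Varun: £96,000; Leilani: £96,000; Jovan: £96,000; Zubin: £288,000; Svea: £288,000; Kira: £288,000

The entire £1,152,000 passes to the siblings and their issue.
That amount (£1,152,000) is divided into 4 shares of £288,000: Svea and Kira each take £288,000; Kaspar's £288,000 share passes to Kaspar's issue; Winona's £288,000 share passes to Winona's issue.
Kaspar's share (£288,000) is divided into 3 shares of £96,000: Varun, Leilani, and Jovan each take £96,000.
Winona's share (£288,000) passes entirely to Zubin.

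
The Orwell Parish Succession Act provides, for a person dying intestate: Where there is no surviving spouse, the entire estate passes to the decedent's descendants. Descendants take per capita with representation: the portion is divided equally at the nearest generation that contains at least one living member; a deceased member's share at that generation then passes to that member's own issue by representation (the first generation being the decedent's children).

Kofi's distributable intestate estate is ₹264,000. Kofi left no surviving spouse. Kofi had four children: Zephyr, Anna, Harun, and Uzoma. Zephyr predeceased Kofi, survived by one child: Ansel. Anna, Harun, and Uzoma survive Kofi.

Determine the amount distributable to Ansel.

The entire ₹264,000 passes to the descendants.
That amount (₹264,000) is divided into 4 shares of ₹66,000: Anna, Harun, and Uzoma each take ₹66,000; Zephyr's ₹66,000 share passes to Zephyr's issue.
Zephyr's share (₹66,000) passes entirely to Ansel.

Ansel receives ₹66,000.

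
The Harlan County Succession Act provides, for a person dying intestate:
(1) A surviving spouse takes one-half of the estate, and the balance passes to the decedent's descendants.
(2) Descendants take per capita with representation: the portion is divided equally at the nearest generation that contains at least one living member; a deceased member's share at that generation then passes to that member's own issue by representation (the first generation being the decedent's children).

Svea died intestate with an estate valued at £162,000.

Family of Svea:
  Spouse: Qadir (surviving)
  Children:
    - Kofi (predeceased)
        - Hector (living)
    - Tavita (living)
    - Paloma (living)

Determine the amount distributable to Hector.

Qadir takes one-half of £162,000 = £81,000. The remaining £81,000 passes to the descendants.
The descendants' portion (£81,000) is divided into 3 shares of £27,000: Tavita and Paloma each take £27,000; Kofi's £27,000 share passes to Kofi's issue.
Kofi's share (£27,000) passes entirely to Hector.

Hector receives £27,000.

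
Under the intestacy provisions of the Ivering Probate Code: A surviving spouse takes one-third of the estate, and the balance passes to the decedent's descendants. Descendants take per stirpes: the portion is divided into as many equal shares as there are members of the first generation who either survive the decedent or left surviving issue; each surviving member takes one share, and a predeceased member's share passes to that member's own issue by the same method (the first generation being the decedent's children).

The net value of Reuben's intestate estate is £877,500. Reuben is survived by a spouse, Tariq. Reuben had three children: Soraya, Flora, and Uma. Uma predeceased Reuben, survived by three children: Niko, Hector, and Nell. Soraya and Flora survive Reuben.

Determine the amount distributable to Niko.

Tariq takes one-third of £877,500 = £292,500. The remaining £585,000 passes to the descendants.
The descendants' portion (£585,000) is divided into 3 shares of £195,000: Soraya and Flora each take £195,000; Uma's £195,000 share passes to Uma's issue.
Uma's share (£195,000) is divided into 3 shares of £65,000: Niko, Hector, and Nell each take £65,000.

Niko receives £65,000.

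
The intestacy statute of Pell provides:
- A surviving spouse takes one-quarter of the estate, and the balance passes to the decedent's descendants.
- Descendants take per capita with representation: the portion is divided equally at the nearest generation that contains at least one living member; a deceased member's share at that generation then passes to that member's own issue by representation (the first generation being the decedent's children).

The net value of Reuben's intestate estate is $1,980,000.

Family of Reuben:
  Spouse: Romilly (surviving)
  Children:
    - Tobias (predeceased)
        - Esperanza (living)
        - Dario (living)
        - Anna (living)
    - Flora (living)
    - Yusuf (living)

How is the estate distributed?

Romilly takes one-quarter of $1,980,000 = $495,000. The remaining $1,485,000 passes to the descendants.
The descendants' portion ($1,485,000) is divided into 3 shares of $495,000: Flora and Yusuf each take $495,000; Tobias's $495,000 share passes to Tobias's issue.
Tobias's share ($495,000) is divided into 3 shares of $165,000: Esperanza, Dario, and Anna each take $165,000.

Romilly: $495,000; Esperanza: $165,000; Dario: $165,000; Anna: $165,000; Flora: $495,000; Yusuf: $495,000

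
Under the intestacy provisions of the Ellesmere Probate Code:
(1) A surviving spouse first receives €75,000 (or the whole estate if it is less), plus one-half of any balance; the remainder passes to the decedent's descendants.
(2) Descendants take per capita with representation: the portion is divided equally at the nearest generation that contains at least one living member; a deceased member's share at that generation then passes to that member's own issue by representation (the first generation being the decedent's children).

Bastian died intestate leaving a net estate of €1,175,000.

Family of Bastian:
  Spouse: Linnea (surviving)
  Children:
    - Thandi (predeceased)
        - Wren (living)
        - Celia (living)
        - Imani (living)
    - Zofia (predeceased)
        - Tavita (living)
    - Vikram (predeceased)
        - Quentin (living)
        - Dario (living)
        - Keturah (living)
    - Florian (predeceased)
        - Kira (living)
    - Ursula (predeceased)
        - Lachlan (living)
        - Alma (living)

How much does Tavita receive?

Tavita receives €55,000.

Linnea first takes €75,000, leaving a balance of €1,100,000. Linnea then takes one-half of the balance (€550,000), for a total of €625,000. The remaining €550,000 passes to the descendants.
No child survives, so the initial division is made at the grandchildren's generation.
The descendants' portion (€550,000) is divided into 10 shares of €55,000: Wren, Celia, Imani, Tavita, Quentin, Dario, Keturah, Kira, Lachlan, and Alma each take €55,000.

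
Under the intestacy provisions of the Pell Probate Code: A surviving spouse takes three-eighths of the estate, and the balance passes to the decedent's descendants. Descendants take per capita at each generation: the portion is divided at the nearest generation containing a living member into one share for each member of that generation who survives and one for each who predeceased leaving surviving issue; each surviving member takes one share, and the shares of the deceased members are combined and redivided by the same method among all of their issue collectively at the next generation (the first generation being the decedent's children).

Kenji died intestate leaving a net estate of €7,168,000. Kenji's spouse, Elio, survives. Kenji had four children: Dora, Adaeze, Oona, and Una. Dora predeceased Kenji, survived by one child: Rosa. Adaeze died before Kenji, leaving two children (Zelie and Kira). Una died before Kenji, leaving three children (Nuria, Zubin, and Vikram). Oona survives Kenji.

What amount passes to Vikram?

Vikram receives €560,000.

Elio takes three-eighths of €7,168,000 = €2,688,000. The remaining €4,480,000 passes to the descendants.
The descendants' portion (€4,480,000) is divided at the children's generation into 4 shares of €1,120,000. Oona takes €1,120,000. The 3 shares of the deceased (Dora, Adaeze, and Una) are combined into a pool of €3,360,000.
That pool (€3,360,000) is divided at the grandchildren's generation equally among Rosa, Zelie, Kira, Nuria, Zubin, and Vikram: €560,000 each.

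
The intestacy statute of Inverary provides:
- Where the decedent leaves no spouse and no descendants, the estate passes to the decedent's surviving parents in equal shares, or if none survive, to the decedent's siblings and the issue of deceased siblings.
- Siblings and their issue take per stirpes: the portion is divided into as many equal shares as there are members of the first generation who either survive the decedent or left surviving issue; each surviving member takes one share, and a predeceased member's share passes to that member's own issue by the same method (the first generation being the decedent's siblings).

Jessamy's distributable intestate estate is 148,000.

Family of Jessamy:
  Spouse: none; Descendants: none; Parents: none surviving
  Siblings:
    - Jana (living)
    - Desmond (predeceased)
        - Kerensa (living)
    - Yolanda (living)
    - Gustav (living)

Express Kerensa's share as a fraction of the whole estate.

Kerensa receives 1/4 of the estate.

The entire 148,000 passes to the siblings and their issue.
That amount (148,000) is divided into 4 shares of 37,000: Jana, Yolanda, and Gustav each take 37,000; Desmond's 37,000 share passes to Desmond's issue.
Desmond's share (37,000) passes entirely to Kerensa.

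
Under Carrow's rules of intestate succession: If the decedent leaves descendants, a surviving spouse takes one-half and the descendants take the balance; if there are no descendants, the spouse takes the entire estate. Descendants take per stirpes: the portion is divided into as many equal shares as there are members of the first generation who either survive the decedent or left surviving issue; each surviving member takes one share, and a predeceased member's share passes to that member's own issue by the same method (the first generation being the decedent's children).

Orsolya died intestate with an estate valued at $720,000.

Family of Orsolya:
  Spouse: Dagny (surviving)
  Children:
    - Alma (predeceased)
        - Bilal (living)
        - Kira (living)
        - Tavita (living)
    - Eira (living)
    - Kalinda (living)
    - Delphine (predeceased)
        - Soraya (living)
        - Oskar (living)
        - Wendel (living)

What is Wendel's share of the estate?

Wendel receives $30,000.

Dagny takes one-half of $720,000 = $360,000. The remaining $360,000 passes to the descendants.
The descendants' portion ($360,000) is divided into 4 shares of $90,000: Eira and Kalinda each take $90,000; Alma's $90,000 share passes to Alma's issue; Delphine's $90,000 share passes to Delphine's issue.
Alma's share ($90,000) is divided into 3 shares of $30,000: Bilal, Kira, and Tavita each take $30,000.
Delphine's share ($90,000) is divided into 3 shares of $30,000: Soraya, Oskar, and Wendel each take $30,000.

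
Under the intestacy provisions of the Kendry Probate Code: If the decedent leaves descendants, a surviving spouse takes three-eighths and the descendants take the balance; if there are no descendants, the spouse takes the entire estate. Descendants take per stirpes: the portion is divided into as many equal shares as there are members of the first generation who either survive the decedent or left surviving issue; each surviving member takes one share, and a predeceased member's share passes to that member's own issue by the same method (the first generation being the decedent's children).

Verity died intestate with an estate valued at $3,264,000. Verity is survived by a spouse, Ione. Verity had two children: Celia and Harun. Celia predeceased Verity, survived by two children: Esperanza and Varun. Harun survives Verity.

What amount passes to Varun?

Ione takes three-eighths of $3,264,000 = $1,224,000. The remaining $2,040,000 passes to the descendants.
The descendants' portion ($2,040,000) is divided into 2 shares of $1,020,000: Harun takes $1,020,000; Celia's $1,020,000 share passes to Celia's issue.
Celia's share ($1,020,000) is divided into 2 shares of $510,000: Esperanza and Varun each take $510,000.

Varun receives $510,000.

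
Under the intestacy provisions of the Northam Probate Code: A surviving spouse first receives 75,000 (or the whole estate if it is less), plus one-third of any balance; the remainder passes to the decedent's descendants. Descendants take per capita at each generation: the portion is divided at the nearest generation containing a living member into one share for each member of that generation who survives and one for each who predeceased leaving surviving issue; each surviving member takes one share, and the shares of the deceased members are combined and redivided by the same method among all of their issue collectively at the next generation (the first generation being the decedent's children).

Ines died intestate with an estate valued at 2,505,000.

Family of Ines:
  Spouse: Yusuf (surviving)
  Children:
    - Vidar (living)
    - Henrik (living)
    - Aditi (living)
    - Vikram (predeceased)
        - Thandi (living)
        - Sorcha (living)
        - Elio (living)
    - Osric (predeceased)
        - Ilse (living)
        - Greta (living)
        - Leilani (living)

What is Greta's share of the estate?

Yusuf first takes 75,000, leaving a balance of 2,430,000. Yusuf then takes one-third of the balance (810,000), for a total of 885,000. The remaining 1,620,000 passes to the descendants.
The descendants' portion (1,620,000) is divided at the children's generation into 5 shares of 324,000. Vidar, Henrik, and Aditi each take 324,000. The 2 shares of the deceased (Vikram and Osric) are combined into a pool of 648,000.
That pool (648,000) is divided at the grandchildren's generation equally among Thandi, Sorcha, Elio, Ilse, Greta, and Leilani: 108,000 each.

Greta receives 108,000.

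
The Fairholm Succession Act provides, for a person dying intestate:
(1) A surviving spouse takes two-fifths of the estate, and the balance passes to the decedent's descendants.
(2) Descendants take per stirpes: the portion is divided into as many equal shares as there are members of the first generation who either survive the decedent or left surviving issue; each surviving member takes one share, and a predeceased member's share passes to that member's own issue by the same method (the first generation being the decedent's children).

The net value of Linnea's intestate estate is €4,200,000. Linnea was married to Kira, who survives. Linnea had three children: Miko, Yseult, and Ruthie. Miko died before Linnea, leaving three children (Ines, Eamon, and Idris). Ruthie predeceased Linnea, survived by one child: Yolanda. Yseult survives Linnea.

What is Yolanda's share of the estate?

Yolanda receives €840,000.

Kira takes two-fifths of €4,200,000 = €1,680,000. The remaining €2,520,000 passes to the descendants.
The descendants' portion (€2,520,000) is divided into 3 shares of €840,000: Yseult takes €840,000; Miko's €840,000 share passes to Miko's issue; Ruthie's €840,000 share passes to Ruthie's issue.
Miko's share (€840,000) is divided into 3 shares of €280,000: Ines, Eamon, and Idris each take €280,000.
Ruthie's share (€840,000) passes entirely to Yolanda.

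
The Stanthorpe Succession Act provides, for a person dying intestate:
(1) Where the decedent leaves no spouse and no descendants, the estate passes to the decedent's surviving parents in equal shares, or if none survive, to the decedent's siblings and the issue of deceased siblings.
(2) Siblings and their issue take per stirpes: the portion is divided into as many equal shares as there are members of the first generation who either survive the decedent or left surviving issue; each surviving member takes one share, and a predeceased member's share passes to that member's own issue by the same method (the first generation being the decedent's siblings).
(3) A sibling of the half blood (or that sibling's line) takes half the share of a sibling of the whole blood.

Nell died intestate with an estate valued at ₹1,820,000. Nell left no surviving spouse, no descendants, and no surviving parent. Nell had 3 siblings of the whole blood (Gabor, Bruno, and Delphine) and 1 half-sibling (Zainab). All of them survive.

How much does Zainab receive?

Zainab receives ₹260,000.

The entire ₹1,820,000 passes to the siblings and their issue.
Counting each half-blood sibling's line as half a unit, there are 7/2 units in ₹1,820,000, so one unit is ₹520,000. Whole-blood lines (Gabor, Bruno, and Delphine) take ₹520,000 each; half-blood lines (Zainab) take ₹260,000 each.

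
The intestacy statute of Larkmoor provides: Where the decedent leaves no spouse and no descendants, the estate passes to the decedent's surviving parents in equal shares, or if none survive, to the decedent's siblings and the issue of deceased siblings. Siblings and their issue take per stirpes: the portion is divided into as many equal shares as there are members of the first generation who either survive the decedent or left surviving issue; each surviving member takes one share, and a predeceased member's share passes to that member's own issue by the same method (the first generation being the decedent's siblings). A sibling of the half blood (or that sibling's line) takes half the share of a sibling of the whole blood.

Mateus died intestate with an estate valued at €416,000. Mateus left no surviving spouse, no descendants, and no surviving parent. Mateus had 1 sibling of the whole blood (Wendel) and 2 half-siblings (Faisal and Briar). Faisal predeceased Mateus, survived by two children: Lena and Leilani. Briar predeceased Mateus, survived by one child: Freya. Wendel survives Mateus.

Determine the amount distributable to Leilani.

Leilani receives €52,000.

The entire €416,000 passes to the siblings and their issue.
Counting each half-blood sibling's line as half a unit, there are 2 units in €416,000, so one unit is €208,000. Whole-blood lines (Wendel) take €208,000 each; half-blood lines (Faisal and Briar) take €104,000 each.
Faisal's share (€104,000) is divided into 2 shares of €52,000: Lena and Leilani each take €52,000.
Briar's share (€104,000) passes entirely to Freya.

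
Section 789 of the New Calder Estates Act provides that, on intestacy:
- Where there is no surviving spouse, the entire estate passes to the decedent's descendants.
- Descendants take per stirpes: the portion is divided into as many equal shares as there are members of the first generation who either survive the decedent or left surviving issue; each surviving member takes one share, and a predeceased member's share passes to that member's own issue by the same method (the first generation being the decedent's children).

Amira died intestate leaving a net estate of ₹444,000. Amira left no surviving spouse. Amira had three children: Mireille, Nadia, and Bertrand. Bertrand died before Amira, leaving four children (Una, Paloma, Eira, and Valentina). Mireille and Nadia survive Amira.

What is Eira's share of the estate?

Eira receives ₹37,000.

The entire ₹444,000 passes to the descendants.
That amount (₹444,000) is divided into 3 shares of ₹148,000: Mireille and Nadia each take ₹148,000; Bertrand's ₹148,000 share passes to Bertrand's issue.
Bertrand's share (₹148,000) is divided into 4 shares of ₹37,000: Una, Paloma, Eira, and Valentina each take ₹37,000.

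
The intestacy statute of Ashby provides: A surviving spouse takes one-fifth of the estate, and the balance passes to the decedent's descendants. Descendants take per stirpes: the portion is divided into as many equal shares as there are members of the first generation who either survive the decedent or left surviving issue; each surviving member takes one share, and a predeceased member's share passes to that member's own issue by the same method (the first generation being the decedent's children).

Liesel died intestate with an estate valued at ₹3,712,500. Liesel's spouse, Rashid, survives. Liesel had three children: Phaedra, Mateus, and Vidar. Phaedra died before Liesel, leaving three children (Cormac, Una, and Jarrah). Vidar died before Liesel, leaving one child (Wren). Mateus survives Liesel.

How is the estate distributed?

Rashid: ₹742,500; Cormac: ₹330,000; Una: ₹330,000; Jarrah: ₹330,000; Mateus: ₹990,000; Wren: ₹990,000

Rashid takes one-fifth of ₹3,712,500 = ₹742,500. The remaining ₹2,970,000 passes to the descendants.
The descendants' portion (₹2,970,000) is divided into 3 shares of ₹990,000: Mateus takes ₹990,000; Phaedra's ₹990,000 share passes to Phaedra's issue; Vidar's ₹990,000 share passes to Vidar's issue.
Phaedra's share (₹990,000) is divided into 3 shares of ₹330,000: Cormac, Una, and Jarrah each take ₹330,000.
Vidar's share (₹990,000) passes entirely to Wren.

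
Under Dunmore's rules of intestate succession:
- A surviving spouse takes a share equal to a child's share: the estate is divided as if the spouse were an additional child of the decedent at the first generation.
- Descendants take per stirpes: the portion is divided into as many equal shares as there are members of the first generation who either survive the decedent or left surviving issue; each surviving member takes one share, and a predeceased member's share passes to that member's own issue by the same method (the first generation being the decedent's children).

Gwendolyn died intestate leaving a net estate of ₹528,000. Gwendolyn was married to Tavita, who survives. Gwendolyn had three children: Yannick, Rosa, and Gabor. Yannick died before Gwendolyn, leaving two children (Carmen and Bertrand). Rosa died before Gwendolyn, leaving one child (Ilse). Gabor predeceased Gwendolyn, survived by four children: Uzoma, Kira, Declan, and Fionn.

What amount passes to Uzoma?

Uzoma receives ₹33,000.

The spouse counts as an additional share at the children's level, so there are 4 primary shares of ₹132,000. Tavita takes one such share (₹132,000).
The children's combined portion (₹396,000) is divided into 3 shares of ₹132,000: Yannick's ₹132,000 share passes to Yannick's issue; Rosa's ₹132,000 share passes to Rosa's issue; Gabor's ₹132,000 share passes to Gabor's issue.
Yannick's share (₹132,000) is divided into 2 shares of ₹66,000: Carmen and Bertrand each take ₹66,000.
Rosa's share (₹132,000) passes entirely to Ilse.
Gabor's share (₹132,000) is divided into 4 shares of ₹33,000: Uzoma, Kira, Declan, and Fionn each take ₹33,000.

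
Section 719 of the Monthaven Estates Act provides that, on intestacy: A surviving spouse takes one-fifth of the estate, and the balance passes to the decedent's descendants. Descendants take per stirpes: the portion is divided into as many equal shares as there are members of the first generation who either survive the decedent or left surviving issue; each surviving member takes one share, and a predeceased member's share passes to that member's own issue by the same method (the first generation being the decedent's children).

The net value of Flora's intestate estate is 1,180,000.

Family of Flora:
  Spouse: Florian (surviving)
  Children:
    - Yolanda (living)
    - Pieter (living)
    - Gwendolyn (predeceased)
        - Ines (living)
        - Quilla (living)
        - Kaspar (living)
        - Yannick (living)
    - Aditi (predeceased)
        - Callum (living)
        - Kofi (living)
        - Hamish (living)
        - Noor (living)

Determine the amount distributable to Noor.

Noor receives 59,000.

Florian takes one-fifth of 1,180,000 = 236,000. The remaining 944,000 passes to the descendants.
The descendants' portion (944,000) is divided into 4 shares of 236,000: Yolanda and Pieter each take 236,000; Gwendolyn's 236,000 share passes to Gwendolyn's issue; Aditi's 236,000 share passes to Aditi's issue.
Gwendolyn's share (236,000) is divided into 4 shares of 59,000: Ines, Quilla, Kaspar, and Yannick each take 59,000.
Aditi's share (236,000) is divided into 4 shares of 59,000: Callum, Kofi, Hamish, and Noor each take 59,000.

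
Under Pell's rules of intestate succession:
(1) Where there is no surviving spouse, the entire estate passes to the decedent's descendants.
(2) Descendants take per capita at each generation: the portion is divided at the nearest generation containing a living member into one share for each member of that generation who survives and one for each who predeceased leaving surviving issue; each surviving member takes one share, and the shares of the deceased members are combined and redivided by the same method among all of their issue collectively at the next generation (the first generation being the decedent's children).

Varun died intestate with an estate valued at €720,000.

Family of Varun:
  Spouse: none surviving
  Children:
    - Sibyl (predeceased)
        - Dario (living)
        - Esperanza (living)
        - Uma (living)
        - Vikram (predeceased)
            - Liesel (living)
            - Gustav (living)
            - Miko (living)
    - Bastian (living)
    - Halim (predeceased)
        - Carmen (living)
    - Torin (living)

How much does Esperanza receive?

Esperanza receives €72,000.

The entire €720,000 passes to the descendants.
That amount (€720,000) is divided at the children's generation into 4 shares of €180,000. Bastian and Torin each take €180,000. The 2 shares of the deceased (Sibyl and Halim) are combined into a pool of €360,000.
That pool (€360,000) is divided at the grandchildren's generation into 5 shares of €72,000. Dario, Esperanza, Uma, and Carmen each take €72,000. The remaining share for the deceased Vikram (€72,000) is carried to the next generation.
That pool (€72,000) is divided at the great-grandchildren's generation equally among Liesel, Gustav, and Miko: €24,000 each.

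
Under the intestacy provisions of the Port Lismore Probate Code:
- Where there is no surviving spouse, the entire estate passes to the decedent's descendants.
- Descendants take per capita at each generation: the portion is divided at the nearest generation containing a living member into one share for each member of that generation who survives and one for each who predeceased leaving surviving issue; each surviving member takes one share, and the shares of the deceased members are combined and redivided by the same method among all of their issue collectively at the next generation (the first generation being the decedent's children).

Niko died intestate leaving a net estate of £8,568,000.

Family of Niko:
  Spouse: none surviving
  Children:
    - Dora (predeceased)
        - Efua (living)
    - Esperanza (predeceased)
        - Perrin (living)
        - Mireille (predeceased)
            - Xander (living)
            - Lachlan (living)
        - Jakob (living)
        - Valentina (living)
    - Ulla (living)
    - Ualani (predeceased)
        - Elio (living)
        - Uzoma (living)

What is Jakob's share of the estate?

Jakob receives £918,000.

The entire £8,568,000 passes to the descendants.
That amount (£8,568,000) is divided at the children's generation into 4 shares of £2,142,000. Ulla takes £2,142,000. The 3 shares of the deceased (Dora, Esperanza, and Ualani) are combined into a pool of £6,426,000.
That pool (£6,426,000) is divided at the grandchildren's generation into 7 shares of £918,000. Efua, Perrin, Jakob, Valentina, Elio, and Uzoma each take £918,000. The remaining share for the deceased Mireille (£918,000) is carried to the next generation.
That pool (£918,000) is divided at the great-grandchildren's generation equally among Xander and Lachlan: £459,000 each.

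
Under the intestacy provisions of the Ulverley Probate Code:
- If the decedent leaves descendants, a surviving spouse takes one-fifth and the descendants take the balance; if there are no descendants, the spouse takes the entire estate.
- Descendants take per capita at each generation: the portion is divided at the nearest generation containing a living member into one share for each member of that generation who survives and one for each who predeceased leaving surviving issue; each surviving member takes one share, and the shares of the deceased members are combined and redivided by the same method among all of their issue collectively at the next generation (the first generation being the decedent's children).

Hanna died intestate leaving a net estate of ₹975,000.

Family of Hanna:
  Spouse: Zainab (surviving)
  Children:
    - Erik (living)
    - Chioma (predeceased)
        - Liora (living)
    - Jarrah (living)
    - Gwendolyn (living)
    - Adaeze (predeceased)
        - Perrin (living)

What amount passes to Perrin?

Perrin receives ₹156,000.

Zainab takes one-fifth of ₹975,000 = ₹195,000. The remaining ₹780,000 passes to the descendants.
The descendants' portion (₹780,000) is divided at the children's generation into 5 shares of ₹156,000. Erik, Jarrah, and Gwendolyn each take ₹156,000. The 2 shares of the deceased (Chioma and Adaeze) are combined into a pool of ₹312,000.
That pool (₹312,000) is divided at the grandchildren's generation equally among Liora and Perrin: ₹156,000 each.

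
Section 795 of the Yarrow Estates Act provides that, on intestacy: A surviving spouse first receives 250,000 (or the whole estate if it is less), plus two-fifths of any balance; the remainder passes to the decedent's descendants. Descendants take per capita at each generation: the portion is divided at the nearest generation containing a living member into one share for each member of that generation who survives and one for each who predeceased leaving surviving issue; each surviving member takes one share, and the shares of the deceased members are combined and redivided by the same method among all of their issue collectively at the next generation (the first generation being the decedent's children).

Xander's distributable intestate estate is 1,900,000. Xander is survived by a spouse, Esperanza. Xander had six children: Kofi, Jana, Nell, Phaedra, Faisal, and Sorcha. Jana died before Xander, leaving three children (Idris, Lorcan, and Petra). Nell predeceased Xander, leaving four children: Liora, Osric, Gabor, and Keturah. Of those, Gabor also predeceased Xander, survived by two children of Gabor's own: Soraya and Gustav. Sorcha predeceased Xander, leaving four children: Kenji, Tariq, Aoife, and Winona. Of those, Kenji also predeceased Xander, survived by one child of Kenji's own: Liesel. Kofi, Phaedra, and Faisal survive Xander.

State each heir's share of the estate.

Esperanza: 910,000; Kofi: 165,000; Idris: 45,000; Lorcan: 45,000; Petra: 45,000; Liora: 45,000; Osric: 45,000; Soraya: 30,000; Gustav: 30,000; Keturah: 45,000; Phaedra: 165,000; Faisal: 165,000; Liesel: 30,000; Tariq: 45,000; Aoife: 45,000; Winona: 45,000

Esperanza first takes 250,000, leaving a balance of 1,650,000. Esperanza then takes two-fifths of the balance (660,000), for a total of 910,000. The remaining 990,000 passes to the descendants.
The descendants' portion (990,000) is divided at the children's generation into 6 shares of 165,000. Kofi, Phaedra, and Faisal each take 165,000. The 3 shares of the deceased (Jana, Nell, and Sorcha) are combined into a pool of 495,000.
That pool (495,000) is divided at the grandchildren's generation into 11 shares of 45,000. Idris, Lorcan, Petra, Liora, Osric, Keturah, Tariq, Aoife, and Winona each take 45,000. The 2 shares of the deceased (Gabor and Kenji) are combined into a pool of 90,000.
That pool (90,000) is divided at the great-grandchildren's generation equally among Soraya, Gustav, and Liesel: 30,000 each.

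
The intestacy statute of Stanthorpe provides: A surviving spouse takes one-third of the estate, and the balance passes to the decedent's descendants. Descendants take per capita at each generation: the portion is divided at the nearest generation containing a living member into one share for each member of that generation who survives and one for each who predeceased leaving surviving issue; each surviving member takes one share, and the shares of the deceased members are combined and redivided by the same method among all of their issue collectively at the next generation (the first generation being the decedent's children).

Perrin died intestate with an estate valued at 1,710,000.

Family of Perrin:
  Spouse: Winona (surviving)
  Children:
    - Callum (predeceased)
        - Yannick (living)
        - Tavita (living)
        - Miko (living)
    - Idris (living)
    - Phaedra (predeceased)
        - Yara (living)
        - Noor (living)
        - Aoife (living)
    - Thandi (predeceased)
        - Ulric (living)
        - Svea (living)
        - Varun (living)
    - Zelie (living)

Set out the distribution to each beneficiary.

Winona takes one-third of 1,710,000 = 570,000. The remaining 1,140,000 passes to the descendants.
The descendants' portion (1,140,000) is divided at the children's generation into 5 shares of 228,000. Idris and Zelie each take 228,000. The 3 shares of the deceased (Callum, Phaedra, and Thandi) are combined into a pool of 684,000.
That pool (684,000) is divided at the grandchildren's generation equally among Yannick, Tavita, Miko, Yara, Noor, Aoife, Ulric, Svea, and Varun: 76,000 each.

Winona: 570,000; Yannick: 76,000; Tavita: 76,000; Miko: 76,000; Idris: 228,000; Yara: 76,000; Noor: 76,000; Aoife: 76,000; Ulric: 76,000; Svea: 76,000; Varun: 76,000; Zelie: 228,000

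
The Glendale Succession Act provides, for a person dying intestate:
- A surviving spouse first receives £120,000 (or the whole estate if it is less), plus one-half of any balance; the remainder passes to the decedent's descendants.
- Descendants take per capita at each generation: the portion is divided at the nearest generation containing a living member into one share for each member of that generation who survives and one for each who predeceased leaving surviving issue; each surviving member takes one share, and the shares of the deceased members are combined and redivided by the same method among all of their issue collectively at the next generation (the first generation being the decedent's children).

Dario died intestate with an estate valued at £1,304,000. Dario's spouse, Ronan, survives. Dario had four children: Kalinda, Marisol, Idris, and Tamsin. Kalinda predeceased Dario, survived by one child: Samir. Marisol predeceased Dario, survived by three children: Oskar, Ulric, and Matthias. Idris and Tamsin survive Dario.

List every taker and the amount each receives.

Ronan first takes £120,000, leaving a balance of £1,184,000. Ronan then takes one-half of the balance (£592,000), for a total of £712,000. The remaining £592,000 passes to the descendants.
The descendants' portion (£592,000) is divided at the children's generation into 4 shares of £148,000. Idris and Tamsin each take £148,000. The 2 shares of the deceased (Kalinda and Marisol) are combined into a pool of £296,000.
That pool (£296,000) is divided at the grandchildren's generation equally among Samir, Oskar, Ulric, and Matthias: £74,000 each.

Ronan: £712,000; Samir: £74,000; Oskar: £74,000; Ulric: £74,000; Matthias: £74,000; Idris: £148,000; Tamsin: £148,000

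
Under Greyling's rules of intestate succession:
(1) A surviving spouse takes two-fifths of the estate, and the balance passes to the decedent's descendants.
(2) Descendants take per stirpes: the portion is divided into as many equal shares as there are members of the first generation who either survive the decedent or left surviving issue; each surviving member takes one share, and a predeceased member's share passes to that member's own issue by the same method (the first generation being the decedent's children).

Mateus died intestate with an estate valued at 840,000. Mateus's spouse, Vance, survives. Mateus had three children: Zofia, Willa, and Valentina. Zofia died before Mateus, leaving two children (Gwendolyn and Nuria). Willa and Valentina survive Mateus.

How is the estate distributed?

Vance takes two-fifths of 840,000 = 336,000. The remaining 504,000 passes to the descendants.
The descendants' portion (504,000) is divided into 3 shares of 168,000: Willa and Valentina each take 168,000; Zofia's 168,000 share passes to Zofia's issue.
Zofia's share (168,000) is divided into 2 shares of 84,000: Gwendolyn and Nuria each take 84,000.

Vance: 336,000; Gwendolyn: 84,000; Nuria: 84,000; Willa: 168,000; Valentina: 168,000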